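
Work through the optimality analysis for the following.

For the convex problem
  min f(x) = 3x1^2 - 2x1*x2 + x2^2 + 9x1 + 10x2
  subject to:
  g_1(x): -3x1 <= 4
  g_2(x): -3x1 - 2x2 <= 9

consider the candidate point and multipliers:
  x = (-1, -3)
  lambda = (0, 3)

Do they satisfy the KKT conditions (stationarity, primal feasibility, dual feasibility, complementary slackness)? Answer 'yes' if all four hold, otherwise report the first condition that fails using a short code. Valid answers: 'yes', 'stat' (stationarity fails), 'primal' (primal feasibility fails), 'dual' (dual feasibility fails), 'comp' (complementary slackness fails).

Gradient of f: grad f(x) = Q x + c = (9, 6)
Constraint values g_i(x) = a_i^T x - b_i:
  g_1((-1, -3)) = -1
  g_2((-1, -3)) = 0
Stationarity residual: grad f(x) + sum_i lambda_i a_i = (0, 0)
  -> stationarity OK
Primal feasibility (all g_i <= 0): OK
Dual feasibility (all lambda_i >= 0): OK
Complementary slackness (lambda_i * g_i(x) = 0 for all i): OK

Verdict: yes, KKT holds.

yes


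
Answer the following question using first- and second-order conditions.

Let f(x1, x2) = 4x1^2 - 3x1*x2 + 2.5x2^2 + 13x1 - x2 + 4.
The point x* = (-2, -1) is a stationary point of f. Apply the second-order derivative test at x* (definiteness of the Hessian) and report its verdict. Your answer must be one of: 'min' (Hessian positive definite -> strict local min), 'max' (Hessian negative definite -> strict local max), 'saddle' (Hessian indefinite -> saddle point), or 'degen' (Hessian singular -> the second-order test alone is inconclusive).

Compute the Hessian H = grad^2 f:
  H = [[8, -3], [-3, 5]]
Verify stationarity: grad f(x*) = H x* + g = (0, 0).
Eigenvalues of H: 3.1459, 9.8541.
Both eigenvalues > 0, so H is positive definite -> x* is a strict local min.

min


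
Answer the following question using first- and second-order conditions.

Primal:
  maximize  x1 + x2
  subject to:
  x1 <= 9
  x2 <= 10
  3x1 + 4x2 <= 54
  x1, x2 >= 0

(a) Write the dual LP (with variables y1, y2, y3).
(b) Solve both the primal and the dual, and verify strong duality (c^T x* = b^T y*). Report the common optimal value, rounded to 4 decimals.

The standard primal-dual pair for 'max c^T x s.t. A x <= b, x >= 0' is:
  Dual:  min b^T y  s.t.  A^T y >= c,  y >= 0.

So the dual LP is:
  minimize  9y1 + 10y2 + 54y3
  subject to:
    y1 + 3y3 >= 1
    y2 + 4y3 >= 1
    y1, y2, y3 >= 0

Solving the primal: x* = (9, 6.75).
  primal value c^T x* = 15.75.
Solving the dual: y* = (0.25, 0, 0.25).
  dual value b^T y* = 15.75.
Strong duality: c^T x* = b^T y*. Confirmed.

15.75


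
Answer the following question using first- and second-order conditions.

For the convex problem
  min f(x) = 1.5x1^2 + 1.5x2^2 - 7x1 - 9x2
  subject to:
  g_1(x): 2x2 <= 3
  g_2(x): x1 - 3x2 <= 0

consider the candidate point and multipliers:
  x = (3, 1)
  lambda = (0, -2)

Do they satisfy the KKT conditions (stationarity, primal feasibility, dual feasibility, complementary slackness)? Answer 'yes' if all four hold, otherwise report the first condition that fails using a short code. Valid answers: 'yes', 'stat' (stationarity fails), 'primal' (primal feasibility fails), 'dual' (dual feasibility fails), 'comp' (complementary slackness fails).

Gradient of f: grad f(x) = Q x + c = (2, -6)
Constraint values g_i(x) = a_i^T x - b_i:
  g_1((3, 1)) = -1
  g_2((3, 1)) = 0
Stationarity residual: grad f(x) + sum_i lambda_i a_i = (0, 0)
  -> stationarity OK
Primal feasibility (all g_i <= 0): OK
Dual feasibility (all lambda_i >= 0): FAILS
Complementary slackness (lambda_i * g_i(x) = 0 for all i): OK

Verdict: the first failing condition is dual_feasibility -> dual.

dual


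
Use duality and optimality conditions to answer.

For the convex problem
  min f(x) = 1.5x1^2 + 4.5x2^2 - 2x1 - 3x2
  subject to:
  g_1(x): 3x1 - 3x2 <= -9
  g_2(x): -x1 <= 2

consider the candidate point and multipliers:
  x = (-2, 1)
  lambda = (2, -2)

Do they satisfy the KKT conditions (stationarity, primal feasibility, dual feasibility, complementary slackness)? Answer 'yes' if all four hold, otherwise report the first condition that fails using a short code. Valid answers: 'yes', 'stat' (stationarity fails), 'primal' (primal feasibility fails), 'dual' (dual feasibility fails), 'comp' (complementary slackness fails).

Gradient of f: grad f(x) = Q x + c = (-8, 6)
Constraint values g_i(x) = a_i^T x - b_i:
  g_1((-2, 1)) = 0
  g_2((-2, 1)) = 0
Stationarity residual: grad f(x) + sum_i lambda_i a_i = (0, 0)
  -> stationarity OK
Primal feasibility (all g_i <= 0): OK
Dual feasibility (all lambda_i >= 0): FAILS
Complementary slackness (lambda_i * g_i(x) = 0 for all i): OK

Verdict: the first failing condition is dual_feasibility -> dual.

dual


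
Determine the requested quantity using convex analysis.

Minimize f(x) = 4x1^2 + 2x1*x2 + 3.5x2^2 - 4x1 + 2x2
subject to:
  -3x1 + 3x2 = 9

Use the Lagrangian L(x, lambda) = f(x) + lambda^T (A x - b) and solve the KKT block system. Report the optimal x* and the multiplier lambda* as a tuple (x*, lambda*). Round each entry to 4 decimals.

Form the Lagrangian:
  L(x, lambda) = (1/2) x^T Q x + c^T x + lambda^T (A x - b)
Stationarity (grad_x L = 0): Q x + c + A^T lambda = 0.
Primal feasibility: A x = b.

This gives the KKT block system:
  [ Q   A^T ] [ x     ]   [-c ]
  [ A    0  ] [ lambda ] = [ b ]

Solving the linear system:
  x*      = (-1.3158, 1.6842)
  lambda* = (-3.7193)
  f(x*)   = 21.0526

x* = (-1.3158, 1.6842), lambda* = (-3.7193)


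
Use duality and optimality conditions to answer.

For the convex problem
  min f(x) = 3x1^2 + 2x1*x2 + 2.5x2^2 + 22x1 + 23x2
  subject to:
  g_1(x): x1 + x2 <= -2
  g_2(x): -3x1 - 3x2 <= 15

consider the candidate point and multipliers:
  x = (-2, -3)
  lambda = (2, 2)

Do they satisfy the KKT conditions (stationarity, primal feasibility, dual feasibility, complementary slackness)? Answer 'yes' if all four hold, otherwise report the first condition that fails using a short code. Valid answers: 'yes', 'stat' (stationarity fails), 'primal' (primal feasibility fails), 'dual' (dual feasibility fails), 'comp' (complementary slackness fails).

Gradient of f: grad f(x) = Q x + c = (4, 4)
Constraint values g_i(x) = a_i^T x - b_i:
  g_1((-2, -3)) = -3
  g_2((-2, -3)) = 0
Stationarity residual: grad f(x) + sum_i lambda_i a_i = (0, 0)
  -> stationarity OK
Primal feasibility (all g_i <= 0): OK
Dual feasibility (all lambda_i >= 0): OK
Complementary slackness (lambda_i * g_i(x) = 0 for all i): FAILS

Verdict: the first failing condition is complementary_slackness -> comp.

comp


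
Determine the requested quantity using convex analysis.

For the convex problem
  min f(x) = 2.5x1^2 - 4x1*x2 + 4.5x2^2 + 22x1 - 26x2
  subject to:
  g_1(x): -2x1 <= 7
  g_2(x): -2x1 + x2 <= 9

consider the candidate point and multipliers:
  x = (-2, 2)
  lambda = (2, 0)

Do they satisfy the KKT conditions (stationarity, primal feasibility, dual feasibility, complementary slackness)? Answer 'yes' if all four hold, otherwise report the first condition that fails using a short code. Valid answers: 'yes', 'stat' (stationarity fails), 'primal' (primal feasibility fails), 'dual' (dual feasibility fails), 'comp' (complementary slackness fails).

Gradient of f: grad f(x) = Q x + c = (4, 0)
Constraint values g_i(x) = a_i^T x - b_i:
  g_1((-2, 2)) = -3
  g_2((-2, 2)) = -3
Stationarity residual: grad f(x) + sum_i lambda_i a_i = (0, 0)
  -> stationarity OK
Primal feasibility (all g_i <= 0): OK
Dual feasibility (all lambda_i >= 0): OK
Complementary slackness (lambda_i * g_i(x) = 0 for all i): FAILS

Verdict: the first failing condition is complementary_slackness -> comp.

comp


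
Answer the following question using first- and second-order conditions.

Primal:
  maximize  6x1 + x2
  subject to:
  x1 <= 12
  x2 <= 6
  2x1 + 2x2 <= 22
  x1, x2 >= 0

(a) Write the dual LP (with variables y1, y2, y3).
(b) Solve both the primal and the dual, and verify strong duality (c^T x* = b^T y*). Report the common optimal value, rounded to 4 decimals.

The standard primal-dual pair for 'max c^T x s.t. A x <= b, x >= 0' is:
  Dual:  min b^T y  s.t.  A^T y >= c,  y >= 0.

So the dual LP is:
  minimize  12y1 + 6y2 + 22y3
  subject to:
    y1 + 2y3 >= 6
    y2 + 2y3 >= 1
    y1, y2, y3 >= 0

Solving the primal: x* = (11, 0).
  primal value c^T x* = 66.
Solving the dual: y* = (0, 0, 3).
  dual value b^T y* = 66.
Strong duality: c^T x* = b^T y*. Confirmed.

66


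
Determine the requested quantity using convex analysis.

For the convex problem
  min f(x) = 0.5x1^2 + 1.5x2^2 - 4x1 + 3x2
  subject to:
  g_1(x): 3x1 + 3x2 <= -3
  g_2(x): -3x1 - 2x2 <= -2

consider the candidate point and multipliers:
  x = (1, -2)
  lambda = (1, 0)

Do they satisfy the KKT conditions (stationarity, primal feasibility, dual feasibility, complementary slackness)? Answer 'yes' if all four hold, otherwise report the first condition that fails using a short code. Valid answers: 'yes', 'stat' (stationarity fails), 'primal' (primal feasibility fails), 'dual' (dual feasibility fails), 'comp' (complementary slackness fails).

Gradient of f: grad f(x) = Q x + c = (-3, -3)
Constraint values g_i(x) = a_i^T x - b_i:
  g_1((1, -2)) = 0
  g_2((1, -2)) = 3
Stationarity residual: grad f(x) + sum_i lambda_i a_i = (0, 0)
  -> stationarity OK
Primal feasibility (all g_i <= 0): FAILS
Dual feasibility (all lambda_i >= 0): OK
Complementary slackness (lambda_i * g_i(x) = 0 for all i): OK

Verdict: the first failing condition is primal_feasibility -> primal.

primal


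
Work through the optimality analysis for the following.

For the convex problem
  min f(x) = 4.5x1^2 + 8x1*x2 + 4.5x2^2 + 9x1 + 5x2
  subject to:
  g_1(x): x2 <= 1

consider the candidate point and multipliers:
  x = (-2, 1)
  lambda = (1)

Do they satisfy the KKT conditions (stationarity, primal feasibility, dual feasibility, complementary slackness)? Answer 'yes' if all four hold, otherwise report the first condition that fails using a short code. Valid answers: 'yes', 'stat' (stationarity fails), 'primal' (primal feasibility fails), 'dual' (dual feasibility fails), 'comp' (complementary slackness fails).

Gradient of f: grad f(x) = Q x + c = (-1, -2)
Constraint values g_i(x) = a_i^T x - b_i:
  g_1((-2, 1)) = 0
Stationarity residual: grad f(x) + sum_i lambda_i a_i = (-1, -1)
  -> stationarity FAILS
Primal feasibility (all g_i <= 0): OK
Dual feasibility (all lambda_i >= 0): OK
Complementary slackness (lambda_i * g_i(x) = 0 for all i): OK

Verdict: the first failing condition is stationarity -> stat.

stat


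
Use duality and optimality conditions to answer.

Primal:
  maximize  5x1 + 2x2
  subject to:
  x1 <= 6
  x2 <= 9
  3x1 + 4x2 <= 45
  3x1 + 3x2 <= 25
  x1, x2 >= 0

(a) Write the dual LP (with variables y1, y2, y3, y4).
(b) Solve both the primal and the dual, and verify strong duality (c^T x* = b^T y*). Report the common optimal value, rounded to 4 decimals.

The standard primal-dual pair for 'max c^T x s.t. A x <= b, x >= 0' is:
  Dual:  min b^T y  s.t.  A^T y >= c,  y >= 0.

So the dual LP is:
  minimize  6y1 + 9y2 + 45y3 + 25y4
  subject to:
    y1 + 3y3 + 3y4 >= 5
    y2 + 4y3 + 3y4 >= 2
    y1, y2, y3, y4 >= 0

Solving the primal: x* = (6, 2.3333).
  primal value c^T x* = 34.6667.
Solving the dual: y* = (3, 0, 0, 0.6667).
  dual value b^T y* = 34.6667.
Strong duality: c^T x* = b^T y*. Confirmed.

34.6667


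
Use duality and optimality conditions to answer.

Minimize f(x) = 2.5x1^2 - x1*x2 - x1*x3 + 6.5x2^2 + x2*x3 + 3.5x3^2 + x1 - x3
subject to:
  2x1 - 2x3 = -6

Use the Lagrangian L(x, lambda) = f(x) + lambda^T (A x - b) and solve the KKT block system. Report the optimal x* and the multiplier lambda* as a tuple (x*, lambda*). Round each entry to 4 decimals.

Form the Lagrangian:
  L(x, lambda) = (1/2) x^T Q x + c^T x + lambda^T (A x - b)
Stationarity (grad_x L = 0): Q x + c + A^T lambda = 0.
Primal feasibility: A x = b.

This gives the KKT block system:
  [ Q   A^T ] [ x     ]   [-c ]
  [ A    0  ] [ lambda ] = [ b ]

Solving the linear system:
  x*      = (-1.8, -0.2308, 1.2)
  lambda* = (4.4846)
  f(x*)   = 11.9538

x* = (-1.8, -0.2308, 1.2), lambda* = (4.4846)


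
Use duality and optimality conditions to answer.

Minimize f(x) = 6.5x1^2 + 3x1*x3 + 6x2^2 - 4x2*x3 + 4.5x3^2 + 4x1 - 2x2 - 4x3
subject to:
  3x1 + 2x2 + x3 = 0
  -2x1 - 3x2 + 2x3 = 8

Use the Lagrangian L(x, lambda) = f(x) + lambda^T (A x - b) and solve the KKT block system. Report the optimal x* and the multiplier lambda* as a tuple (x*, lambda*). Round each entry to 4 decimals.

Form the Lagrangian:
  L(x, lambda) = (1/2) x^T Q x + c^T x + lambda^T (A x - b)
Stationarity (grad_x L = 0): Q x + c + A^T lambda = 0.
Primal feasibility: A x = b.

This gives the KKT block system:
  [ Q   A^T ] [ x     ]   [-c ]
  [ A    0  ] [ lambda ] = [ b ]

Solving the linear system:
  x*      = (-1.0764, 0.0873, 3.0545)
  lambda* = (-4.7709, -7.5709)
  f(x*)   = 21.9345

x* = (-1.0764, 0.0873, 3.0545), lambda* = (-4.7709, -7.5709)


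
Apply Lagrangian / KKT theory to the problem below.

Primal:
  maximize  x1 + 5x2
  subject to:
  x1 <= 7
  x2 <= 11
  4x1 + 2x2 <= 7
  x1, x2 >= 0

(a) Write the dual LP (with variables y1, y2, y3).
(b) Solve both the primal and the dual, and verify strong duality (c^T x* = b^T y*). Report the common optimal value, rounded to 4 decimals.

The standard primal-dual pair for 'max c^T x s.t. A x <= b, x >= 0' is:
  Dual:  min b^T y  s.t.  A^T y >= c,  y >= 0.

So the dual LP is:
  minimize  7y1 + 11y2 + 7y3
  subject to:
    y1 + 4y3 >= 1
    y2 + 2y3 >= 5
    y1, y2, y3 >= 0

Solving the primal: x* = (0, 3.5).
  primal value c^T x* = 17.5.
Solving the dual: y* = (0, 0, 2.5).
  dual value b^T y* = 17.5.
Strong duality: c^T x* = b^T y*. Confirmed.

17.5


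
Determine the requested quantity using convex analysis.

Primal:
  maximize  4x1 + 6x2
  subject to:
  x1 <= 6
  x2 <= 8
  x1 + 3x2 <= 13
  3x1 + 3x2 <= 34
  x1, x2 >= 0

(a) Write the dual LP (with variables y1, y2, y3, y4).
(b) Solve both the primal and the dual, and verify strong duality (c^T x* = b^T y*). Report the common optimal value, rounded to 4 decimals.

The standard primal-dual pair for 'max c^T x s.t. A x <= b, x >= 0' is:
  Dual:  min b^T y  s.t.  A^T y >= c,  y >= 0.

So the dual LP is:
  minimize  6y1 + 8y2 + 13y3 + 34y4
  subject to:
    y1 + y3 + 3y4 >= 4
    y2 + 3y3 + 3y4 >= 6
    y1, y2, y3, y4 >= 0

Solving the primal: x* = (6, 2.3333).
  primal value c^T x* = 38.
Solving the dual: y* = (2, 0, 2, 0).
  dual value b^T y* = 38.
Strong duality: c^T x* = b^T y*. Confirmed.

38


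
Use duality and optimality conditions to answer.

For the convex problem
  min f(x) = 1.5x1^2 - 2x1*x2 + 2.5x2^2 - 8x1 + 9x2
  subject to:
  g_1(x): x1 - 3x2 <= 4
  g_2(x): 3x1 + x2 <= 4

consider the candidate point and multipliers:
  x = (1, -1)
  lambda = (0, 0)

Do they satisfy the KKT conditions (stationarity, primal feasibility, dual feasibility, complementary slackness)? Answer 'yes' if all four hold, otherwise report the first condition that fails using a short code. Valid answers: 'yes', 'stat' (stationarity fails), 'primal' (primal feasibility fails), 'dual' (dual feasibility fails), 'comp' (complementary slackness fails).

Gradient of f: grad f(x) = Q x + c = (-3, 2)
Constraint values g_i(x) = a_i^T x - b_i:
  g_1((1, -1)) = 0
  g_2((1, -1)) = -2
Stationarity residual: grad f(x) + sum_i lambda_i a_i = (-3, 2)
  -> stationarity FAILS
Primal feasibility (all g_i <= 0): OK
Dual feasibility (all lambda_i >= 0): OK
Complementary slackness (lambda_i * g_i(x) = 0 for all i): OK

Verdict: the first failing condition is stationarity -> stat.

stat


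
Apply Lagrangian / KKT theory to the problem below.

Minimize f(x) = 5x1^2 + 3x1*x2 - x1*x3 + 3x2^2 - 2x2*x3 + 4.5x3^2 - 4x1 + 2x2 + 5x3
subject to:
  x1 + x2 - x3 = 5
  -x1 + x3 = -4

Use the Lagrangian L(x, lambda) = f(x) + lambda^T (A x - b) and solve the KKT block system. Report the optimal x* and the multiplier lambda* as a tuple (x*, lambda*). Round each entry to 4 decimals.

Form the Lagrangian:
  L(x, lambda) = (1/2) x^T Q x + c^T x + lambda^T (A x - b)
Stationarity (grad_x L = 0): Q x + c + A^T lambda = 0.
Primal feasibility: A x = b.

This gives the KKT block system:
  [ Q   A^T ] [ x     ]   [-c ]
  [ A    0  ] [ lambda ] = [ b ]

Solving the linear system:
  x*      = (1.7647, 1, -2.2353)
  lambda* = (-17.7647, 1.1176)
  f(x*)   = 38.5294

x* = (1.7647, 1, -2.2353), lambda* = (-17.7647, 1.1176)


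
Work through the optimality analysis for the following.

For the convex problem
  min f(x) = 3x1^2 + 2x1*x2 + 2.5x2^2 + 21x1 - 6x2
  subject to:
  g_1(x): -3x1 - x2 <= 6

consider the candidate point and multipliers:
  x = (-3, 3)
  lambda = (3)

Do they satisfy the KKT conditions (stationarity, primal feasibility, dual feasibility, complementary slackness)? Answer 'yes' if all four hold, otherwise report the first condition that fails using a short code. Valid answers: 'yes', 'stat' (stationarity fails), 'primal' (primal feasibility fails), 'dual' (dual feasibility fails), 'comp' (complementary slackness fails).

Gradient of f: grad f(x) = Q x + c = (9, 3)
Constraint values g_i(x) = a_i^T x - b_i:
  g_1((-3, 3)) = 0
Stationarity residual: grad f(x) + sum_i lambda_i a_i = (0, 0)
  -> stationarity OK
Primal feasibility (all g_i <= 0): OK
Dual feasibility (all lambda_i >= 0): OK
Complementary slackness (lambda_i * g_i(x) = 0 for all i): OK

Verdict: yes, KKT holds.

yes


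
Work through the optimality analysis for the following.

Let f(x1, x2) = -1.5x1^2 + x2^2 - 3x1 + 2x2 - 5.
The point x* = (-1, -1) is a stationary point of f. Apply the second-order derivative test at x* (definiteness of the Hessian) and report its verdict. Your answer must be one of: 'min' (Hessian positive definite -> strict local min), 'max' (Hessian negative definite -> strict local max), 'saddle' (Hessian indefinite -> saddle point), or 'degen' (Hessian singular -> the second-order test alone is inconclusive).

Compute the Hessian H = grad^2 f:
  H = [[-3, 0], [0, 2]]
Verify stationarity: grad f(x*) = H x* + g = (0, 0).
Eigenvalues of H: -3, 2.
Eigenvalues have mixed signs, so H is indefinite -> x* is a saddle point.

saddle


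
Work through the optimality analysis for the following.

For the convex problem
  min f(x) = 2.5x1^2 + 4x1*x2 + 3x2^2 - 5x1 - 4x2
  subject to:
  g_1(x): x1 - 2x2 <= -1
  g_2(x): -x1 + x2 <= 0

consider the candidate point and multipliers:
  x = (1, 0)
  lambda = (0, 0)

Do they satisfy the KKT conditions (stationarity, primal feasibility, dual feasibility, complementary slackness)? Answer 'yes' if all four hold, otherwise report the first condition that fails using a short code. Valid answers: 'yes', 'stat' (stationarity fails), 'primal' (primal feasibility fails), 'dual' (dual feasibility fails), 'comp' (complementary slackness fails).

Gradient of f: grad f(x) = Q x + c = (0, 0)
Constraint values g_i(x) = a_i^T x - b_i:
  g_1((1, 0)) = 2
  g_2((1, 0)) = -1
Stationarity residual: grad f(x) + sum_i lambda_i a_i = (0, 0)
  -> stationarity OK
Primal feasibility (all g_i <= 0): FAILS
Dual feasibility (all lambda_i >= 0): OK
Complementary slackness (lambda_i * g_i(x) = 0 for all i): OK

Verdict: the first failing condition is primal_feasibility -> primal.

primal


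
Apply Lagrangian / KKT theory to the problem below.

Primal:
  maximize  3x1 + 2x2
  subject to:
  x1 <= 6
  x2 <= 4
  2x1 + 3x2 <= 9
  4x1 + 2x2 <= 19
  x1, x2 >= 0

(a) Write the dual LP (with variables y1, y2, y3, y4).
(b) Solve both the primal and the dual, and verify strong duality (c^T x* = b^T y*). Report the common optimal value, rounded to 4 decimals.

The standard primal-dual pair for 'max c^T x s.t. A x <= b, x >= 0' is:
  Dual:  min b^T y  s.t.  A^T y >= c,  y >= 0.

So the dual LP is:
  minimize  6y1 + 4y2 + 9y3 + 19y4
  subject to:
    y1 + 2y3 + 4y4 >= 3
    y2 + 3y3 + 2y4 >= 2
    y1, y2, y3, y4 >= 0

Solving the primal: x* = (4.5, 0).
  primal value c^T x* = 13.5.
Solving the dual: y* = (0, 0, 1.5, 0).
  dual value b^T y* = 13.5.
Strong duality: c^T x* = b^T y*. Confirmed.

13.5


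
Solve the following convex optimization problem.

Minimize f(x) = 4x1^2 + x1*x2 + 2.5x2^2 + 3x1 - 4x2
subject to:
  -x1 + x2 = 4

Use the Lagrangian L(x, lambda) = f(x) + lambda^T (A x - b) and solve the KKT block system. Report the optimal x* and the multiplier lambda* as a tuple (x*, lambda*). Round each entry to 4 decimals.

Form the Lagrangian:
  L(x, lambda) = (1/2) x^T Q x + c^T x + lambda^T (A x - b)
Stationarity (grad_x L = 0): Q x + c + A^T lambda = 0.
Primal feasibility: A x = b.

This gives the KKT block system:
  [ Q   A^T ] [ x     ]   [-c ]
  [ A    0  ] [ lambda ] = [ b ]

Solving the linear system:
  x*      = (-1.5333, 2.4667)
  lambda* = (-6.8)
  f(x*)   = 6.3667

x* = (-1.5333, 2.4667), lambda* = (-6.8)


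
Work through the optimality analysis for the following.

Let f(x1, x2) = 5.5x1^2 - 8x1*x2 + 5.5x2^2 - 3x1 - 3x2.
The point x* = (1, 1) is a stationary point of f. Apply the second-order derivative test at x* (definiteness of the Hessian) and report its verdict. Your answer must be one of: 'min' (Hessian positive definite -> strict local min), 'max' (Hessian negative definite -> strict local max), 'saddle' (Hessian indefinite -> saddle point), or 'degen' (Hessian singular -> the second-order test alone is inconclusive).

Compute the Hessian H = grad^2 f:
  H = [[11, -8], [-8, 11]]
Verify stationarity: grad f(x*) = H x* + g = (0, 0).
Eigenvalues of H: 3, 19.
Both eigenvalues > 0, so H is positive definite -> x* is a strict local min.

min


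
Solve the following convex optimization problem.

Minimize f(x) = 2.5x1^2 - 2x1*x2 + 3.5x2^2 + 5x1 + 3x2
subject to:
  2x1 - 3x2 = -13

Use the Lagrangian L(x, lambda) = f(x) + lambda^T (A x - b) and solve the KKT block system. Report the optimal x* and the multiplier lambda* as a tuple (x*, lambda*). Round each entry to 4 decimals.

Form the Lagrangian:
  L(x, lambda) = (1/2) x^T Q x + c^T x + lambda^T (A x - b)
Stationarity (grad_x L = 0): Q x + c + A^T lambda = 0.
Primal feasibility: A x = b.

This gives the KKT block system:
  [ Q   A^T ] [ x     ]   [-c ]
  [ A    0  ] [ lambda ] = [ b ]

Solving the linear system:
  x*      = (-3.4082, 2.0612)
  lambda* = (8.0816)
  f(x*)   = 47.102

x* = (-3.4082, 2.0612), lambda* = (8.0816)


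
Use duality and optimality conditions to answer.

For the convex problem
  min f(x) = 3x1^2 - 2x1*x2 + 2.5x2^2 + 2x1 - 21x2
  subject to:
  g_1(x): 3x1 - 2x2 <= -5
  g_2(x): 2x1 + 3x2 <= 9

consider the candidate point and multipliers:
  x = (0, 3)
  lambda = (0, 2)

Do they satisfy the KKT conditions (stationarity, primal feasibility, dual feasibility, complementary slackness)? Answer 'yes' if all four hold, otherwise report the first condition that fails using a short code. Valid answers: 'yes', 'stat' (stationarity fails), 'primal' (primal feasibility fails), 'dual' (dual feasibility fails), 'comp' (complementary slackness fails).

Gradient of f: grad f(x) = Q x + c = (-4, -6)
Constraint values g_i(x) = a_i^T x - b_i:
  g_1((0, 3)) = -1
  g_2((0, 3)) = 0
Stationarity residual: grad f(x) + sum_i lambda_i a_i = (0, 0)
  -> stationarity OK
Primal feasibility (all g_i <= 0): OK
Dual feasibility (all lambda_i >= 0): OK
Complementary slackness (lambda_i * g_i(x) = 0 for all i): OK

Verdict: yes, KKT holds.

yes


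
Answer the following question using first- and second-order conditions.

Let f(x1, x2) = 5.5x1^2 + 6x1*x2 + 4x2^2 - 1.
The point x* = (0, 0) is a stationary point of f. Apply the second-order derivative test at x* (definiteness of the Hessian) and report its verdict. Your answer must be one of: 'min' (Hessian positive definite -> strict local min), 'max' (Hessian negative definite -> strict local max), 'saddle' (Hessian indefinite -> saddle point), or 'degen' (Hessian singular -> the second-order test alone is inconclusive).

Compute the Hessian H = grad^2 f:
  H = [[11, 6], [6, 8]]
Verify stationarity: grad f(x*) = H x* + g = (0, 0).
Eigenvalues of H: 3.3153, 15.6847.
Both eigenvalues > 0, so H is positive definite -> x* is a strict local min.

min


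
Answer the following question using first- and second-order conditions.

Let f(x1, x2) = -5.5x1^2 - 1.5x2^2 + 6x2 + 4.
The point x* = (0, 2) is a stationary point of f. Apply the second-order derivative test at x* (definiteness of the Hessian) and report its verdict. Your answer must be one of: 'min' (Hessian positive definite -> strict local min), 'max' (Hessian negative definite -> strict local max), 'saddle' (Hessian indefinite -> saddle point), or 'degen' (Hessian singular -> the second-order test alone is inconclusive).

Compute the Hessian H = grad^2 f:
  H = [[-11, 0], [0, -3]]
Verify stationarity: grad f(x*) = H x* + g = (0, 0).
Eigenvalues of H: -11, -3.
Both eigenvalues < 0, so H is negative definite -> x* is a strict local max.

max


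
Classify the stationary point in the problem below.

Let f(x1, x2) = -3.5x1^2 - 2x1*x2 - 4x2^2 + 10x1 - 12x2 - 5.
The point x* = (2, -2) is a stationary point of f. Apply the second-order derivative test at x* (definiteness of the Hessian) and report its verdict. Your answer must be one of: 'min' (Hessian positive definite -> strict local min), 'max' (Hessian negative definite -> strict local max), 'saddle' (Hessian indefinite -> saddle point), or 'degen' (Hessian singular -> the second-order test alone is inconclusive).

Compute the Hessian H = grad^2 f:
  H = [[-7, -2], [-2, -8]]
Verify stationarity: grad f(x*) = H x* + g = (0, 0).
Eigenvalues of H: -9.5616, -5.4384.
Both eigenvalues < 0, so H is negative definite -> x* is a strict local max.

max


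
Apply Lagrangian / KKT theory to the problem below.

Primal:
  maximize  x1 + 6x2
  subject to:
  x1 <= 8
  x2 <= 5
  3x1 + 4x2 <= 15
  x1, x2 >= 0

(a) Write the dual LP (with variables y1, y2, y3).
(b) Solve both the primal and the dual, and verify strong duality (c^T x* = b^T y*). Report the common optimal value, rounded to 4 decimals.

The standard primal-dual pair for 'max c^T x s.t. A x <= b, x >= 0' is:
  Dual:  min b^T y  s.t.  A^T y >= c,  y >= 0.

So the dual LP is:
  minimize  8y1 + 5y2 + 15y3
  subject to:
    y1 + 3y3 >= 1
    y2 + 4y3 >= 6
    y1, y2, y3 >= 0

Solving the primal: x* = (0, 3.75).
  primal value c^T x* = 22.5.
Solving the dual: y* = (0, 0, 1.5).
  dual value b^T y* = 22.5.
Strong duality: c^T x* = b^T y*. Confirmed.

22.5


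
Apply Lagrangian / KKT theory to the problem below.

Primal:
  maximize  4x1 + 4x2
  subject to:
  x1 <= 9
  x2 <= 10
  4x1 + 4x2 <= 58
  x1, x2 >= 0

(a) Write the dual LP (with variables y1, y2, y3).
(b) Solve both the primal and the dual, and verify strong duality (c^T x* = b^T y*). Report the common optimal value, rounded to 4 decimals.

The standard primal-dual pair for 'max c^T x s.t. A x <= b, x >= 0' is:
  Dual:  min b^T y  s.t.  A^T y >= c,  y >= 0.

So the dual LP is:
  minimize  9y1 + 10y2 + 58y3
  subject to:
    y1 + 4y3 >= 4
    y2 + 4y3 >= 4
    y1, y2, y3 >= 0

Solving the primal: x* = (4.5, 10).
  primal value c^T x* = 58.
Solving the dual: y* = (0, 0, 1).
  dual value b^T y* = 58.
Strong duality: c^T x* = b^T y*. Confirmed.

58


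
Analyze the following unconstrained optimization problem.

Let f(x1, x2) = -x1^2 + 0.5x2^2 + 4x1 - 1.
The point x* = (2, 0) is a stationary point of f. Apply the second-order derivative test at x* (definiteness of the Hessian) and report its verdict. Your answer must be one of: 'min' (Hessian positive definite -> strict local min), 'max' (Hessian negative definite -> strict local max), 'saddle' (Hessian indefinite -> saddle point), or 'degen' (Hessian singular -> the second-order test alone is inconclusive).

Compute the Hessian H = grad^2 f:
  H = [[-2, 0], [0, 1]]
Verify stationarity: grad f(x*) = H x* + g = (0, 0).
Eigenvalues of H: -2, 1.
Eigenvalues have mixed signs, so H is indefinite -> x* is a saddle point.

saddle


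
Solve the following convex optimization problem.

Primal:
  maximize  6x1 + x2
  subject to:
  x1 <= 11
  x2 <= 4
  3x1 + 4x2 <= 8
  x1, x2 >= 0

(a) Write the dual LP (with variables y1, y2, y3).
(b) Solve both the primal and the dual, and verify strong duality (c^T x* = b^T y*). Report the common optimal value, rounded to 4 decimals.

The standard primal-dual pair for 'max c^T x s.t. A x <= b, x >= 0' is:
  Dual:  min b^T y  s.t.  A^T y >= c,  y >= 0.

So the dual LP is:
  minimize  11y1 + 4y2 + 8y3
  subject to:
    y1 + 3y3 >= 6
    y2 + 4y3 >= 1
    y1, y2, y3 >= 0

Solving the primal: x* = (2.6667, 0).
  primal value c^T x* = 16.
Solving the dual: y* = (0, 0, 2).
  dual value b^T y* = 16.
Strong duality: c^T x* = b^T y*. Confirmed.

16


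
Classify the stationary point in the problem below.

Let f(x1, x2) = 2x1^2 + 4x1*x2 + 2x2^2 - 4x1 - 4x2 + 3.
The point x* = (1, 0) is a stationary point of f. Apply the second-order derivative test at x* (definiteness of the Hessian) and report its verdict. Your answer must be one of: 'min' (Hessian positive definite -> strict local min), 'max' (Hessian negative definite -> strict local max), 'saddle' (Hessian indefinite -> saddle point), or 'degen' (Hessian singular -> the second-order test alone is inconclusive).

Compute the Hessian H = grad^2 f:
  H = [[4, 4], [4, 4]]
Verify stationarity: grad f(x*) = H x* + g = (0, 0).
Eigenvalues of H: 0, 8.
H has a zero eigenvalue (singular; positive semidefinite but not definite), so H is neither positive definite, negative definite, nor indefinite. The second-order test alone is inconclusive -> degen.
(Indeed, f is constant along the null direction of H through x*, so x* is not a strict local extremum.)

degen


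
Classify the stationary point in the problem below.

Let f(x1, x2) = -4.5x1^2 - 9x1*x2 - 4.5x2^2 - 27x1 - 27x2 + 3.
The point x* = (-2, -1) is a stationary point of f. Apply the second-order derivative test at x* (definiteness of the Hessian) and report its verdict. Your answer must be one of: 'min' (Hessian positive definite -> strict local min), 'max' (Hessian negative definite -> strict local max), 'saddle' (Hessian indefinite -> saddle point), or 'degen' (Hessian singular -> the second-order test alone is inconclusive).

Compute the Hessian H = grad^2 f:
  H = [[-9, -9], [-9, -9]]
Verify stationarity: grad f(x*) = H x* + g = (0, 0).
Eigenvalues of H: -18, 0.
H has a zero eigenvalue (singular; negative semidefinite but not definite), so H is neither positive definite, negative definite, nor indefinite. The second-order test alone is inconclusive -> degen.
(Indeed, f is constant along the null direction of H through x*, so x* is not a strict local extremum.)

degen


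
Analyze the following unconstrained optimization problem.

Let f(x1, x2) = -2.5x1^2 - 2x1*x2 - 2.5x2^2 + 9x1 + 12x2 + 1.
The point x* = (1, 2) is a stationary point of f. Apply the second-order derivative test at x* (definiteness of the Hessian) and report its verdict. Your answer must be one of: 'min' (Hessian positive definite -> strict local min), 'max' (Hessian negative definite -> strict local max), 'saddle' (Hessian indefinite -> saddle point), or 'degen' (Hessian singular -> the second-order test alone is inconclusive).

Compute the Hessian H = grad^2 f:
  H = [[-5, -2], [-2, -5]]
Verify stationarity: grad f(x*) = H x* + g = (0, 0).
Eigenvalues of H: -7, -3.
Both eigenvalues < 0, so H is negative definite -> x* is a strict local max.

max


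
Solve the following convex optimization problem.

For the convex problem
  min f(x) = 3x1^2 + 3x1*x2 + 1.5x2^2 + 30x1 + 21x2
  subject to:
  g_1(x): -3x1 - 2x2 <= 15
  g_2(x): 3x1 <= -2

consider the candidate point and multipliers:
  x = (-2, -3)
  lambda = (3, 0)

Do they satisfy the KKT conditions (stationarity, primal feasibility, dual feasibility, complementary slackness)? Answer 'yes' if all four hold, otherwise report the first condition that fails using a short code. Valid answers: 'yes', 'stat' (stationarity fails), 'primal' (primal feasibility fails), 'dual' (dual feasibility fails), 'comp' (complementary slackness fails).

Gradient of f: grad f(x) = Q x + c = (9, 6)
Constraint values g_i(x) = a_i^T x - b_i:
  g_1((-2, -3)) = -3
  g_2((-2, -3)) = -4
Stationarity residual: grad f(x) + sum_i lambda_i a_i = (0, 0)
  -> stationarity OK
Primal feasibility (all g_i <= 0): OK
Dual feasibility (all lambda_i >= 0): OK
Complementary slackness (lambda_i * g_i(x) = 0 for all i): FAILS

Verdict: the first failing condition is complementary_slackness -> comp.

comp


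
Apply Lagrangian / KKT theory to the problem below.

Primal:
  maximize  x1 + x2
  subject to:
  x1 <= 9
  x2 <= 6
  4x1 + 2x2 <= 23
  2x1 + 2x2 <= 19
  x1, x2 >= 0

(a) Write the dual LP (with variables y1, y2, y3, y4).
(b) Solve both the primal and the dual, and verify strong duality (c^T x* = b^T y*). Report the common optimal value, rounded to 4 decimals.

The standard primal-dual pair for 'max c^T x s.t. A x <= b, x >= 0' is:
  Dual:  min b^T y  s.t.  A^T y >= c,  y >= 0.

So the dual LP is:
  minimize  9y1 + 6y2 + 23y3 + 19y4
  subject to:
    y1 + 4y3 + 2y4 >= 1
    y2 + 2y3 + 2y4 >= 1
    y1, y2, y3, y4 >= 0

Solving the primal: x* = (2.75, 6).
  primal value c^T x* = 8.75.
Solving the dual: y* = (0, 0.5, 0.25, 0).
  dual value b^T y* = 8.75.
Strong duality: c^T x* = b^T y*. Confirmed.

8.75


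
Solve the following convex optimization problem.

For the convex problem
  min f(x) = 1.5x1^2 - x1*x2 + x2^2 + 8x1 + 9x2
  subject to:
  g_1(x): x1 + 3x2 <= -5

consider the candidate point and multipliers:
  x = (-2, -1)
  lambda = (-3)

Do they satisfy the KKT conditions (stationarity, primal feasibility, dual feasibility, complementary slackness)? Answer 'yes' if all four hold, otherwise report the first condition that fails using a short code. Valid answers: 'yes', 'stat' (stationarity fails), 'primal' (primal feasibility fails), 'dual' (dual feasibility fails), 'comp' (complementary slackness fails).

Gradient of f: grad f(x) = Q x + c = (3, 9)
Constraint values g_i(x) = a_i^T x - b_i:
  g_1((-2, -1)) = 0
Stationarity residual: grad f(x) + sum_i lambda_i a_i = (0, 0)
  -> stationarity OK
Primal feasibility (all g_i <= 0): OK
Dual feasibility (all lambda_i >= 0): FAILS
Complementary slackness (lambda_i * g_i(x) = 0 for all i): OK

Verdict: the first failing condition is dual_feasibility -> dual.

dual


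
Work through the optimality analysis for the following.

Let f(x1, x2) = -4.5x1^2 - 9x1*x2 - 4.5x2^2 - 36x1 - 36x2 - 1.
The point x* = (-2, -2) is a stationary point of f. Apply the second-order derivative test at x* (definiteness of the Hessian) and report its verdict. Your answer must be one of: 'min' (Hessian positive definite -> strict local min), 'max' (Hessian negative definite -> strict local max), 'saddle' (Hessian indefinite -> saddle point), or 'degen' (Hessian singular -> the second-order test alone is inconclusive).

Compute the Hessian H = grad^2 f:
  H = [[-9, -9], [-9, -9]]
Verify stationarity: grad f(x*) = H x* + g = (0, 0).
Eigenvalues of H: -18, 0.
H has a zero eigenvalue (singular; negative semidefinite but not definite), so H is neither positive definite, negative definite, nor indefinite. The second-order test alone is inconclusive -> degen.
(Indeed, f is constant along the null direction of H through x*, so x* is not a strict local extremum.)

degen


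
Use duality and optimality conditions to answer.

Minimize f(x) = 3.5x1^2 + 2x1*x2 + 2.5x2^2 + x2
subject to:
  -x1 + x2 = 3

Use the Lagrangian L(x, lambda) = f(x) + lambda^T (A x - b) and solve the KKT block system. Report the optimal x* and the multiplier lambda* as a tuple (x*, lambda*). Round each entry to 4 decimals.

Form the Lagrangian:
  L(x, lambda) = (1/2) x^T Q x + c^T x + lambda^T (A x - b)
Stationarity (grad_x L = 0): Q x + c + A^T lambda = 0.
Primal feasibility: A x = b.

This gives the KKT block system:
  [ Q   A^T ] [ x     ]   [-c ]
  [ A    0  ] [ lambda ] = [ b ]

Solving the linear system:
  x*      = (-1.375, 1.625)
  lambda* = (-6.375)
  f(x*)   = 10.375

x* = (-1.375, 1.625), lambda* = (-6.375)


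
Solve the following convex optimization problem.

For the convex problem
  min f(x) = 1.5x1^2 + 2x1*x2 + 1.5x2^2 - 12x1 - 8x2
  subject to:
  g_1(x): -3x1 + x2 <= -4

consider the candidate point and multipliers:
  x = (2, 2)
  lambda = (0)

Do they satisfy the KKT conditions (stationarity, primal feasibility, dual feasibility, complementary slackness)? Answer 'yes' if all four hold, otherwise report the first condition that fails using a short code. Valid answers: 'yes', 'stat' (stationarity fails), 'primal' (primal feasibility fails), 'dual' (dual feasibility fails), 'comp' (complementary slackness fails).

Gradient of f: grad f(x) = Q x + c = (-2, 2)
Constraint values g_i(x) = a_i^T x - b_i:
  g_1((2, 2)) = 0
Stationarity residual: grad f(x) + sum_i lambda_i a_i = (-2, 2)
  -> stationarity FAILS
Primal feasibility (all g_i <= 0): OK
Dual feasibility (all lambda_i >= 0): OK
Complementary slackness (lambda_i * g_i(x) = 0 for all i): OK

Verdict: the first failing condition is stationarity -> stat.

stat


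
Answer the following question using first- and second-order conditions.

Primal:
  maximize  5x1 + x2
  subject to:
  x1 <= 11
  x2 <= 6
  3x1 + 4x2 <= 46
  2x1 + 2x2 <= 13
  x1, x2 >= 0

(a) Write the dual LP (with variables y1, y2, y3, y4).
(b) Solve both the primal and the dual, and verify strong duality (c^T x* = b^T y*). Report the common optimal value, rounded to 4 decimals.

The standard primal-dual pair for 'max c^T x s.t. A x <= b, x >= 0' is:
  Dual:  min b^T y  s.t.  A^T y >= c,  y >= 0.

So the dual LP is:
  minimize  11y1 + 6y2 + 46y3 + 13y4
  subject to:
    y1 + 3y3 + 2y4 >= 5
    y2 + 4y3 + 2y4 >= 1
    y1, y2, y3, y4 >= 0

Solving the primal: x* = (6.5, 0).
  primal value c^T x* = 32.5.
Solving the dual: y* = (0, 0, 0, 2.5).
  dual value b^T y* = 32.5.
Strong duality: c^T x* = b^T y*. Confirmed.

32.5


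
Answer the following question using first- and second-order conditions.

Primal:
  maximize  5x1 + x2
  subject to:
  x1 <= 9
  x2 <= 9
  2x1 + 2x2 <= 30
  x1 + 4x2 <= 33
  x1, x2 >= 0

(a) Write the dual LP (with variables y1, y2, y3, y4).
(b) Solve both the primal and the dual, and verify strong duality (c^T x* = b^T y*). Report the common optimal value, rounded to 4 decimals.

The standard primal-dual pair for 'max c^T x s.t. A x <= b, x >= 0' is:
  Dual:  min b^T y  s.t.  A^T y >= c,  y >= 0.

So the dual LP is:
  minimize  9y1 + 9y2 + 30y3 + 33y4
  subject to:
    y1 + 2y3 + y4 >= 5
    y2 + 2y3 + 4y4 >= 1
    y1, y2, y3, y4 >= 0

Solving the primal: x* = (9, 6).
  primal value c^T x* = 51.
Solving the dual: y* = (4.75, 0, 0, 0.25).
  dual value b^T y* = 51.
Strong duality: c^T x* = b^T y*. Confirmed.

51


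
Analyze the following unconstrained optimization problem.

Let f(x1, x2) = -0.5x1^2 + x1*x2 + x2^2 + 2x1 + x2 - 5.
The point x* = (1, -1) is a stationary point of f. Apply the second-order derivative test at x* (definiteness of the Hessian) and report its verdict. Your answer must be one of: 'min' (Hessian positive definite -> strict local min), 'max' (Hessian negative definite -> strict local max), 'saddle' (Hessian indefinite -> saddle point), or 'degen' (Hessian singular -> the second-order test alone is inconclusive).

Compute the Hessian H = grad^2 f:
  H = [[-1, 1], [1, 2]]
Verify stationarity: grad f(x*) = H x* + g = (0, 0).
Eigenvalues of H: -1.3028, 2.3028.
Eigenvalues have mixed signs, so H is indefinite -> x* is a saddle point.

saddle


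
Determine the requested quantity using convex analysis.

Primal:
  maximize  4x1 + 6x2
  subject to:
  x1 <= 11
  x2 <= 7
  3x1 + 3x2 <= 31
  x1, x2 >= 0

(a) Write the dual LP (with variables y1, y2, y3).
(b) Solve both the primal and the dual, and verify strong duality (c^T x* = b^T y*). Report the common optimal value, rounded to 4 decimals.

The standard primal-dual pair for 'max c^T x s.t. A x <= b, x >= 0' is:
  Dual:  min b^T y  s.t.  A^T y >= c,  y >= 0.

So the dual LP is:
  minimize  11y1 + 7y2 + 31y3
  subject to:
    y1 + 3y3 >= 4
    y2 + 3y3 >= 6
    y1, y2, y3 >= 0

Solving the primal: x* = (3.3333, 7).
  primal value c^T x* = 55.3333.
Solving the dual: y* = (0, 2, 1.3333).
  dual value b^T y* = 55.3333.
Strong duality: c^T x* = b^T y*. Confirmed.

55.3333


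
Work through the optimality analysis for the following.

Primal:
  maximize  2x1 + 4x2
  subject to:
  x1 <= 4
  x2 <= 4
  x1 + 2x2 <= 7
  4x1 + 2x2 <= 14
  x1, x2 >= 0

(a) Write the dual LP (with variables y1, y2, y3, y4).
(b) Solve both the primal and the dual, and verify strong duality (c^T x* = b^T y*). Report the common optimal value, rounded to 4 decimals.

The standard primal-dual pair for 'max c^T x s.t. A x <= b, x >= 0' is:
  Dual:  min b^T y  s.t.  A^T y >= c,  y >= 0.

So the dual LP is:
  minimize  4y1 + 4y2 + 7y3 + 14y4
  subject to:
    y1 + y3 + 4y4 >= 2
    y2 + 2y3 + 2y4 >= 4
    y1, y2, y3, y4 >= 0

Solving the primal: x* = (2.3333, 2.3333).
  primal value c^T x* = 14.
Solving the dual: y* = (0, 0, 2, 0).
  dual value b^T y* = 14.
Strong duality: c^T x* = b^T y*. Confirmed.

14
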